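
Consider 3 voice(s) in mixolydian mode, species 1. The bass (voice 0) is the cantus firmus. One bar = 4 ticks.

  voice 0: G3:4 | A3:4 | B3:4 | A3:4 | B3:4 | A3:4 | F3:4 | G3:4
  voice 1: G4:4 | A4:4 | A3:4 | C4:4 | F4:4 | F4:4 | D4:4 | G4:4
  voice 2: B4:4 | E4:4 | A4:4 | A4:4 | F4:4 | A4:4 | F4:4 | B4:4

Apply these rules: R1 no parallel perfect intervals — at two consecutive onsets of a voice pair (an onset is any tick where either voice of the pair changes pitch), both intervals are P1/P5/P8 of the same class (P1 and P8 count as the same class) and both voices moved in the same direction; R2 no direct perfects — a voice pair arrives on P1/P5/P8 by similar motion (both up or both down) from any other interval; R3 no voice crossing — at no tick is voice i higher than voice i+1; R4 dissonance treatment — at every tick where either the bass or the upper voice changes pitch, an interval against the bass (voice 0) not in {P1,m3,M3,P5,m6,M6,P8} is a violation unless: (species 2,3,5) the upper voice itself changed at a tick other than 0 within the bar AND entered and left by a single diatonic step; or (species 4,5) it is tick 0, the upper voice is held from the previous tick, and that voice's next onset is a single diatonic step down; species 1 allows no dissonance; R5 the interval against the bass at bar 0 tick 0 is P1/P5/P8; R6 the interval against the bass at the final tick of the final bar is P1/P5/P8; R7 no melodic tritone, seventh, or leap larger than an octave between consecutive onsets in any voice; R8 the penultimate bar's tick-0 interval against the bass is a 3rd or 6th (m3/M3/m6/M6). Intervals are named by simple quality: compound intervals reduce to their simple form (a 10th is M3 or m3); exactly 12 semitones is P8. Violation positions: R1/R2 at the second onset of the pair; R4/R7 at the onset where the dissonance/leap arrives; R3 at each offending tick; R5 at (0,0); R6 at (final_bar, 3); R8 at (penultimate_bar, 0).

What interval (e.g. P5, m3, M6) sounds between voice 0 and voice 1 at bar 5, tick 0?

m6

voice 0=A3 voice 1=F4 -> m6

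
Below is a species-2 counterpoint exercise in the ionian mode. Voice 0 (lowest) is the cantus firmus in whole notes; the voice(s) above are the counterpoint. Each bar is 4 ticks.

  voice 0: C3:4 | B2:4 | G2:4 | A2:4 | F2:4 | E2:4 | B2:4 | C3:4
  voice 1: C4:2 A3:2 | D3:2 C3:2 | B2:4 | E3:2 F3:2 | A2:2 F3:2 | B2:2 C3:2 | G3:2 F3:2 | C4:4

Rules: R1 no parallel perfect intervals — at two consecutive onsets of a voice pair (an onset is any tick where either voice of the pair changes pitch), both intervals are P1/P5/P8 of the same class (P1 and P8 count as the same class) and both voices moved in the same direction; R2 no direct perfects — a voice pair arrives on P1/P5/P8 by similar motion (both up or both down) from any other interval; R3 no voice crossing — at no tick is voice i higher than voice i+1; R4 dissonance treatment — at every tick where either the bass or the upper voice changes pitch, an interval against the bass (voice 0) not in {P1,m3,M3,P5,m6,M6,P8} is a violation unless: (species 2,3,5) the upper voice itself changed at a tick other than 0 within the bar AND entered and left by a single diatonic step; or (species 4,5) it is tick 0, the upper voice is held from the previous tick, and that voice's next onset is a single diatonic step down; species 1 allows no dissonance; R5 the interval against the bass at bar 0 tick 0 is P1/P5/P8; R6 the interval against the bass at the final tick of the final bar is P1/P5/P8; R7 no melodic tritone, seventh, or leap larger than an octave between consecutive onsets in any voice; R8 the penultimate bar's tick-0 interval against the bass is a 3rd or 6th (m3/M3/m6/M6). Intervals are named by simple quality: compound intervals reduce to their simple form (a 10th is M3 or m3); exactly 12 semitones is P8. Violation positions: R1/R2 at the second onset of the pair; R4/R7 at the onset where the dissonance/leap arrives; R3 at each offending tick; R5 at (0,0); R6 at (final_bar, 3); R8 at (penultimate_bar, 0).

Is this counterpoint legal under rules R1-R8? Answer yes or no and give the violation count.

bar 0: v0=C3 v1=C4 (P8)
bar 1: v0=B2 v1=D3 (m3)
bar 2: v0=G2 v1=B2 (M3)
bar 3: v0=A2 v1=E3 (P5)
bar 4: v0=F2 v1=A2 (M3)
bar 5: v0=E2 v1=B2 (P5)
bar 6: v0=B2 v1=G3 (m6)
bar 7: v0=C3 v1=C4 (P8)
  R2 @ bar3.0: G2/B2 M3 -> A2/E3 P5 similar
  R2 @ bar5.0: F2/F3 P8 -> E2/B2 P5 similar
  R7 @ bar5.0: F3->B2 leap 6st
  R4 @ bar6.2: B2/F3 TT untreated
  R2 @ bar7.0: B2/F3 TT -> C3/C4 P8 similar

No (5 violations)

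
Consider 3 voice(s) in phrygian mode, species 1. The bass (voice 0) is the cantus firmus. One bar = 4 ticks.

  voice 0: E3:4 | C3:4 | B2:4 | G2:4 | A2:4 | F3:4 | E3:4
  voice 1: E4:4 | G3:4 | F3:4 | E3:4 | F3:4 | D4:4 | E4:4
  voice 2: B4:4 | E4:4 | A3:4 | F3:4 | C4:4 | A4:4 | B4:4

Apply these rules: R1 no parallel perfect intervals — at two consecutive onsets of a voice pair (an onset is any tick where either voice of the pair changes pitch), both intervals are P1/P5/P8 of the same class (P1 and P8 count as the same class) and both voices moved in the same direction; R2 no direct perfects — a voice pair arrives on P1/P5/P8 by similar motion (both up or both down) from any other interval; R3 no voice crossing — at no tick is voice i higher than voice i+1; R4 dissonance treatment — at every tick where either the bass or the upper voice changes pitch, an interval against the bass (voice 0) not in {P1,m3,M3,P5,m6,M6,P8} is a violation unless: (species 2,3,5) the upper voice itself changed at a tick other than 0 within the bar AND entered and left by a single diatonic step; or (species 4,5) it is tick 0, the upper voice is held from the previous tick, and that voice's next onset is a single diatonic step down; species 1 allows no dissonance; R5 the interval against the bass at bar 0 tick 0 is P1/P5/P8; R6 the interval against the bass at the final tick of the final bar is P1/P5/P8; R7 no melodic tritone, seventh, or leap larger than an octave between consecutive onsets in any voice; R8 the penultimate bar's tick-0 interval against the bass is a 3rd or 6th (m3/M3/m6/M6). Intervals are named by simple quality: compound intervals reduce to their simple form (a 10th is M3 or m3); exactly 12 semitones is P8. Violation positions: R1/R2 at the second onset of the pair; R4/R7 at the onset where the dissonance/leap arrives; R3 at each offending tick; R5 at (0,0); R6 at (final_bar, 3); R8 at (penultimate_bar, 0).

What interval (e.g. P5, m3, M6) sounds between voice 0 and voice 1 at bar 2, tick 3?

voice 0=B2 voice 1=F3 -> TT

TT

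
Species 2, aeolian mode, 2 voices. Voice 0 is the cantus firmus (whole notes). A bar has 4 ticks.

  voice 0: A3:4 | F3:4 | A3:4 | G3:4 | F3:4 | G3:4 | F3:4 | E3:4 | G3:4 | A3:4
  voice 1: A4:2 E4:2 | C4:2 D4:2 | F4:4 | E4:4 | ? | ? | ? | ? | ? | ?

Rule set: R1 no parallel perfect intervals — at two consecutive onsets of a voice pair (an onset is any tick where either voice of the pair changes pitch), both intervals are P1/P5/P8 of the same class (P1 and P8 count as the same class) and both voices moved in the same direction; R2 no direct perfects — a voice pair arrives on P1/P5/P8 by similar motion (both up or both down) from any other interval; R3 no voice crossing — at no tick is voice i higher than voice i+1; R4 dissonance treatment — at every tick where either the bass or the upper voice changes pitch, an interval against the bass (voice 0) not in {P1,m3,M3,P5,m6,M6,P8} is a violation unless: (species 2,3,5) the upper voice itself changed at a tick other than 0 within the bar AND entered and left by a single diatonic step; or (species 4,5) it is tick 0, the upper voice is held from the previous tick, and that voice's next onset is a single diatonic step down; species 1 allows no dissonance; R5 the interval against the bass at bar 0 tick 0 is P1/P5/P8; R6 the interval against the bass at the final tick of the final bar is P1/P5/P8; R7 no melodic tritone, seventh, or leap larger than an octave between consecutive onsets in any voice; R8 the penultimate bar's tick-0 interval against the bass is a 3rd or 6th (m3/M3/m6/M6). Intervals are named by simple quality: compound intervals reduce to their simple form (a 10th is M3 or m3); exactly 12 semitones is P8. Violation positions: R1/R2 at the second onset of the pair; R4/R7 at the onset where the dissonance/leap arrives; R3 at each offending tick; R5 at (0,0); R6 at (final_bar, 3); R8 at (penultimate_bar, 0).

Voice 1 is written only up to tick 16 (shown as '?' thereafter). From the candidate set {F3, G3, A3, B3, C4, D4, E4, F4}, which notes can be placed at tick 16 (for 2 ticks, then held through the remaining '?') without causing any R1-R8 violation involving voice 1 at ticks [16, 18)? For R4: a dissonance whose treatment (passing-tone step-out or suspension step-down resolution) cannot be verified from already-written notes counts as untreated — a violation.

{A3, D4, F4}

F3: violates R2,R7
G3: violates R4
A3: legal
B3: violates R4
C4: violates R2
D4: legal
E4: violates R4
F4: legal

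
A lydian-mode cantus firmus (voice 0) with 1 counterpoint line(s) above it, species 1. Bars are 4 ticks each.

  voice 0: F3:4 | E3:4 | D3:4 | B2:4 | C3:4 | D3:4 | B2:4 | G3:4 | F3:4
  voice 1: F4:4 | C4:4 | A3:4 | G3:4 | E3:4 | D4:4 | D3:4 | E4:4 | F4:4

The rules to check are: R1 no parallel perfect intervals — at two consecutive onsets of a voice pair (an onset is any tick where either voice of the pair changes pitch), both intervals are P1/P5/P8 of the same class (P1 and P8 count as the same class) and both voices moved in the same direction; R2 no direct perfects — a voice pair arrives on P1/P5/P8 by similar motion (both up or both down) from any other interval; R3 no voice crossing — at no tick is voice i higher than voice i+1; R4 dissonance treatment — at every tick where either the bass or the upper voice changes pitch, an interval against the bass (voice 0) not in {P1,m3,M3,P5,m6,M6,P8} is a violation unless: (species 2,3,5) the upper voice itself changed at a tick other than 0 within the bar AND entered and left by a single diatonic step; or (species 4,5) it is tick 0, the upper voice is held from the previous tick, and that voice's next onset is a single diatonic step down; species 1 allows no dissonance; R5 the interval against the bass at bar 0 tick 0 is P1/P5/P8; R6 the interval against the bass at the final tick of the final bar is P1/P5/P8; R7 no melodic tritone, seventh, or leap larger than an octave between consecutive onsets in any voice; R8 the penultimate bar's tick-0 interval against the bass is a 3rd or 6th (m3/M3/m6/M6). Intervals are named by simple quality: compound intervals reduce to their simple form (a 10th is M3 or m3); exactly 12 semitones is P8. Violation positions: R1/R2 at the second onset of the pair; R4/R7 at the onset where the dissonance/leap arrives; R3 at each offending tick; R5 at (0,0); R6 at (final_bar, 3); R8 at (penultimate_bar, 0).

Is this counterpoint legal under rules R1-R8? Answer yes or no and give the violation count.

No (4 violations)

bar 0: v0=F3 v1=F4 (P8)
bar 1: v0=E3 v1=C4 (m6)
bar 2: v0=D3 v1=A3 (P5)
bar 3: v0=B2 v1=G3 (m6)
bar 4: v0=C3 v1=E3 (M3)
bar 5: v0=D3 v1=D4 (P8)
bar 6: v0=B2 v1=D3 (m3)
bar 7: v0=G3 v1=E4 (M6)
bar 8: v0=F3 v1=F4 (P8)
  R2 @ bar2.0: E3/C4 m6 -> D3/A3 P5 similar
  R2 @ bar5.0: C3/E3 M3 -> D3/D4 P8 similar
  R7 @ bar5.0: E3->D4 leap 10st
  R7 @ bar7.0: D3->E4 leap 14st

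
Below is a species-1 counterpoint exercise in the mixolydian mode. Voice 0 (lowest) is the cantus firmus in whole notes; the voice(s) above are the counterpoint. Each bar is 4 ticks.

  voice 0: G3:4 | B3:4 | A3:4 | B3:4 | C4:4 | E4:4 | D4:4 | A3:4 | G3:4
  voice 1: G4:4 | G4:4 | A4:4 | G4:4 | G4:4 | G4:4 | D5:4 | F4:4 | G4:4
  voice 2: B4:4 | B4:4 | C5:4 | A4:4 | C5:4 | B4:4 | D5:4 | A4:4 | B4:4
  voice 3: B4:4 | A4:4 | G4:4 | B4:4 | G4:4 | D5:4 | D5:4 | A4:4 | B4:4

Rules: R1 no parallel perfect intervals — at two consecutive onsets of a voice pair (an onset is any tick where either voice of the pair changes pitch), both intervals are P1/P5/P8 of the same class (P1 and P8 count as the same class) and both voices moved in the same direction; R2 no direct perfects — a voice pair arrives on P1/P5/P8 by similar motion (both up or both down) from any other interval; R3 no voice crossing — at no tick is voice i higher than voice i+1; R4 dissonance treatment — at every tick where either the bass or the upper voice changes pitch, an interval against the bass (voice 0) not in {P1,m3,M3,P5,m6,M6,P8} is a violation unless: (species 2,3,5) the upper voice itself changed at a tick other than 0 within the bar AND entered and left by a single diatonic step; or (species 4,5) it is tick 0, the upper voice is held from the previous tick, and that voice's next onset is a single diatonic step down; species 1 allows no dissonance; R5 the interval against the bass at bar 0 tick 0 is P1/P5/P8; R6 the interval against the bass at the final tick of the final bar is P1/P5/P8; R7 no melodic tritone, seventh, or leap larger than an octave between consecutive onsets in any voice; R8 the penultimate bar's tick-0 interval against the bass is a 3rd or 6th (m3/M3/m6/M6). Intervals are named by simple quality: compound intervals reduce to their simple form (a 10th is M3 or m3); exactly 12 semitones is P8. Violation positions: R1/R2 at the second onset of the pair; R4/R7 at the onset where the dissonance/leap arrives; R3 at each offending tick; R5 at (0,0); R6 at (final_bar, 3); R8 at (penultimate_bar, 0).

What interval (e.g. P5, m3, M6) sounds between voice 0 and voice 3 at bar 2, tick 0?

m7

voice 0=A3 voice 3=G4 -> m7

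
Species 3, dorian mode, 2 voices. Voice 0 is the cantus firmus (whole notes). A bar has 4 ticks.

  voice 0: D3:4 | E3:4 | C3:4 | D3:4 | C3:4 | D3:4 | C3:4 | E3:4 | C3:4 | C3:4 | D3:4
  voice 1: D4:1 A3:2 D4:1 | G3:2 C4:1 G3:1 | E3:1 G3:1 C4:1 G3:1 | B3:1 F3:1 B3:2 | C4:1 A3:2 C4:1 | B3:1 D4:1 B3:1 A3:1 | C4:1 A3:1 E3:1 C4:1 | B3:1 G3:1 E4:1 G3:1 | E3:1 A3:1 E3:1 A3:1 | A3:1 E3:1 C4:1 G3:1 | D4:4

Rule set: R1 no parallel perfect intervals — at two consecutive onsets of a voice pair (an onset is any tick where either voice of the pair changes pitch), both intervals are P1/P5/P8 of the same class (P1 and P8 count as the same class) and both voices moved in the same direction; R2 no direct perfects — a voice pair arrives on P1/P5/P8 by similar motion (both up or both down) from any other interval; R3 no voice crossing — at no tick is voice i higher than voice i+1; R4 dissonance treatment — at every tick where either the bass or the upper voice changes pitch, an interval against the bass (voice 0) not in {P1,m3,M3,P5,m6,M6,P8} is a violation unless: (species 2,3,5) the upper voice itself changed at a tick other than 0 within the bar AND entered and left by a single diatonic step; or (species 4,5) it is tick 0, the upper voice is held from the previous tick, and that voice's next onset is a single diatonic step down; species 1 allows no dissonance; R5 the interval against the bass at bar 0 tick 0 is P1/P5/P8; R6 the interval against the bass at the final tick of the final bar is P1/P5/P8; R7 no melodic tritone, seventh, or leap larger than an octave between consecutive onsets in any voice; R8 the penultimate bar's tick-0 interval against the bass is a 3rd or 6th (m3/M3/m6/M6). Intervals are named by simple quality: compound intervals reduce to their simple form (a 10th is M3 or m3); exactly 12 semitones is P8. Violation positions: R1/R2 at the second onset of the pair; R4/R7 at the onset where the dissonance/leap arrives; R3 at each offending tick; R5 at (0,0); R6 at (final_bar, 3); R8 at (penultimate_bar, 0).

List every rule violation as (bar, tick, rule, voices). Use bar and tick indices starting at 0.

(3, 1, R7, (1,))
(3, 2, R7, (1,))
(10, 0, R2, (0, 1))

bar 0: v0=D3 v1=D4 downbeat P8
bar 1: v0=E3 v1=G3 downbeat m3
bar 2: v0=C3 v1=E3 downbeat M3
bar 3: v0=D3 v1=B3 downbeat M6
bar 4: v0=C3 v1=C4 downbeat P8
bar 5: v0=D3 v1=B3 downbeat M6
bar 6: v0=C3 v1=C4 downbeat P8
bar 7: v0=E3 v1=B3 downbeat P5
bar 8: v0=C3 v1=E3 downbeat M3
bar 9: v0=C3 v1=A3 downbeat M6
bar 10: v0=D3 v1=D4 downbeat P8
  -> R7 @ bar 3 tick 1 v(1,): B3->F3 leap 6st
  -> R7 @ bar 3 tick 2 v(1,): F3->B3 leap 6st
  -> R2 @ bar 10 tick 0 v(0, 1): C3/G3 P5 -> D3/D4 P8 similar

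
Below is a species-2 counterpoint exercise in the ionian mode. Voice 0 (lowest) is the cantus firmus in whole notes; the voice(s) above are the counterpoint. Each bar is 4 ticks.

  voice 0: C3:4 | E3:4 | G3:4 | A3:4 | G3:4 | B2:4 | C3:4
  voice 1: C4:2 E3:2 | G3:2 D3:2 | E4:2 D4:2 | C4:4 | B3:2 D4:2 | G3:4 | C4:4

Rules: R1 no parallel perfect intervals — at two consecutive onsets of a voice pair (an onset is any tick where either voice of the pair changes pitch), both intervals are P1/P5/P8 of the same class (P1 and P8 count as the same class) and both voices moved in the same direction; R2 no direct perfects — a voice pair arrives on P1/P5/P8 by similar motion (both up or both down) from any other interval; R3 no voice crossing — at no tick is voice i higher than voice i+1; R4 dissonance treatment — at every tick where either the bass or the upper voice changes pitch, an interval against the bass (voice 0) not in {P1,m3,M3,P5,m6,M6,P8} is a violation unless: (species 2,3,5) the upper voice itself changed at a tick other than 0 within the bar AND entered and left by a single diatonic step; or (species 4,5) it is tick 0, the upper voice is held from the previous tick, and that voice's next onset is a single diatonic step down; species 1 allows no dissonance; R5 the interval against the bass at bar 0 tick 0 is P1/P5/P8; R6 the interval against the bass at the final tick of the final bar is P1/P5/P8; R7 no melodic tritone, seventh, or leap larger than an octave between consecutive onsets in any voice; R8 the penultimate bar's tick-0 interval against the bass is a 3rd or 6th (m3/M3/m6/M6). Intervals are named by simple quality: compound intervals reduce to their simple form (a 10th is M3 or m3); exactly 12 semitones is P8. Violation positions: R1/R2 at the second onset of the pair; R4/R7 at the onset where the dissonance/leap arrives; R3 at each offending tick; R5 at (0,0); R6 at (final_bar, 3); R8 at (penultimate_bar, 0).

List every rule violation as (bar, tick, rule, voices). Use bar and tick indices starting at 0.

(1, 2, R3, (0, 1))
(1, 2, R4, (0, 1))
(1, 3, R3, (0, 1))
(2, 0, R7, (1,))
(6, 0, R2, (0, 1))

bar 0: v0=C3 v1=C4 downbeat P8
bar 1: v0=E3 v1=G3 downbeat m3
bar 2: v0=G3 v1=E4 downbeat M6
bar 3: v0=A3 v1=C4 downbeat m3
bar 4: v0=G3 v1=B3 downbeat M3
bar 5: v0=B2 v1=G3 downbeat m6
bar 6: v0=C3 v1=C4 downbeat P8
  -> R3 @ bar 1 tick 2 v(0, 1): E3 above D3
  -> R4 @ bar 1 tick 2 v(0, 1): E3/D3 M2 untreated
  -> R3 @ bar 1 tick 3 v(0, 1): E3 above D3
  -> R7 @ bar 2 tick 0 v(1,): D3->E4 leap 14st
  -> R2 @ bar 6 tick 0 v(0, 1): B2/G3 m6 -> C3/C4 P8 similar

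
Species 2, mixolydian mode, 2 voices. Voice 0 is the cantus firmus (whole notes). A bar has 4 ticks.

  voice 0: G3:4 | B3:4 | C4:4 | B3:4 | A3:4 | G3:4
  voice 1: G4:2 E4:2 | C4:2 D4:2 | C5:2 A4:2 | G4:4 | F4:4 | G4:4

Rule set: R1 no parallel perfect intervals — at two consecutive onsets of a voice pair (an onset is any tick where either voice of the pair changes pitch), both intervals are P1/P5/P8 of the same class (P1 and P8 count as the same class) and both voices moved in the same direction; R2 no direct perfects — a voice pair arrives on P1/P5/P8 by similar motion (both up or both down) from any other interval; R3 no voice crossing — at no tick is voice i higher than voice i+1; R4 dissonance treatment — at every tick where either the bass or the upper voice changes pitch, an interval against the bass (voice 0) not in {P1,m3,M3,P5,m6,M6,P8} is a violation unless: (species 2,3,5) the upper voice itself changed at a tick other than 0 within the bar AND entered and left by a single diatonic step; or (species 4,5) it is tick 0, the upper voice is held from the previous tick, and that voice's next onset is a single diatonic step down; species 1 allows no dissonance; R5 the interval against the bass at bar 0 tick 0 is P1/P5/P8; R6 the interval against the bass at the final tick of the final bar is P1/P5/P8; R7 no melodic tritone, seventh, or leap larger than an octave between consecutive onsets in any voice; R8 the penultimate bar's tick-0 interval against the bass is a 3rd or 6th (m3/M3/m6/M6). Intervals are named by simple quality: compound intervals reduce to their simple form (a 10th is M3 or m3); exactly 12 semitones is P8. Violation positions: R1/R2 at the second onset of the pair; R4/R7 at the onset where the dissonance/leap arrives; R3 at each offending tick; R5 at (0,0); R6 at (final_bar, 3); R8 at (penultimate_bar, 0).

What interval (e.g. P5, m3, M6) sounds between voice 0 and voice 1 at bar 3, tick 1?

voice 0=B3 voice 1=G4 -> m6

m6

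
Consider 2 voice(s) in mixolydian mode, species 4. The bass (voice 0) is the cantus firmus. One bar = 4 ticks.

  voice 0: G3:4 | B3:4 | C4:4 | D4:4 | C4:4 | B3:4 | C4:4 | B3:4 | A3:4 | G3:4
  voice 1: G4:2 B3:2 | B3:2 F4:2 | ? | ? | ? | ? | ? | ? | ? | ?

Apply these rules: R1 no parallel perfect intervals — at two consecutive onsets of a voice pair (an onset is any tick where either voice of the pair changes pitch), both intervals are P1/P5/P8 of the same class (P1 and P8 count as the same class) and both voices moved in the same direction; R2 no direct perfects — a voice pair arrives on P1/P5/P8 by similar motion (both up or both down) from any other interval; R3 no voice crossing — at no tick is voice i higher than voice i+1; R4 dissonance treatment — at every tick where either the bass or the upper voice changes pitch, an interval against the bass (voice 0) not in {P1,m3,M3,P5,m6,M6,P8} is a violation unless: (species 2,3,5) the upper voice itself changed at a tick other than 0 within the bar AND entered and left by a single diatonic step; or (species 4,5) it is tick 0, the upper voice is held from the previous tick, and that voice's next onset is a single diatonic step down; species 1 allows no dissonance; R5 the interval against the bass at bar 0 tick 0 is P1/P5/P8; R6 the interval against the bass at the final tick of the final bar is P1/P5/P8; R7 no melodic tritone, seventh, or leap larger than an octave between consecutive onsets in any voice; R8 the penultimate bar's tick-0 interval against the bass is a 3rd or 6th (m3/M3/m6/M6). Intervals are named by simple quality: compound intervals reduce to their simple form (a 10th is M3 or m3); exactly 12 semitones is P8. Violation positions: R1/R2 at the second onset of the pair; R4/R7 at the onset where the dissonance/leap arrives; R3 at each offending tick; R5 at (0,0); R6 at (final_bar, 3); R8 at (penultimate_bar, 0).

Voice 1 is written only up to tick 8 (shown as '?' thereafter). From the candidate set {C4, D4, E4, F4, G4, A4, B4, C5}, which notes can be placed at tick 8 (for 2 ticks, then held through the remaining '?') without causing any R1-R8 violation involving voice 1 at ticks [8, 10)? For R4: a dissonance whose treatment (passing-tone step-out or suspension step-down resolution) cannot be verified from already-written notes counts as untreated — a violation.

{A4, C4, E4}

C4: legal
D4: violates R4
E4: legal
F4: violates R4
G4: violates R2
A4: legal
B4: violates R4,R7
C5: violates R2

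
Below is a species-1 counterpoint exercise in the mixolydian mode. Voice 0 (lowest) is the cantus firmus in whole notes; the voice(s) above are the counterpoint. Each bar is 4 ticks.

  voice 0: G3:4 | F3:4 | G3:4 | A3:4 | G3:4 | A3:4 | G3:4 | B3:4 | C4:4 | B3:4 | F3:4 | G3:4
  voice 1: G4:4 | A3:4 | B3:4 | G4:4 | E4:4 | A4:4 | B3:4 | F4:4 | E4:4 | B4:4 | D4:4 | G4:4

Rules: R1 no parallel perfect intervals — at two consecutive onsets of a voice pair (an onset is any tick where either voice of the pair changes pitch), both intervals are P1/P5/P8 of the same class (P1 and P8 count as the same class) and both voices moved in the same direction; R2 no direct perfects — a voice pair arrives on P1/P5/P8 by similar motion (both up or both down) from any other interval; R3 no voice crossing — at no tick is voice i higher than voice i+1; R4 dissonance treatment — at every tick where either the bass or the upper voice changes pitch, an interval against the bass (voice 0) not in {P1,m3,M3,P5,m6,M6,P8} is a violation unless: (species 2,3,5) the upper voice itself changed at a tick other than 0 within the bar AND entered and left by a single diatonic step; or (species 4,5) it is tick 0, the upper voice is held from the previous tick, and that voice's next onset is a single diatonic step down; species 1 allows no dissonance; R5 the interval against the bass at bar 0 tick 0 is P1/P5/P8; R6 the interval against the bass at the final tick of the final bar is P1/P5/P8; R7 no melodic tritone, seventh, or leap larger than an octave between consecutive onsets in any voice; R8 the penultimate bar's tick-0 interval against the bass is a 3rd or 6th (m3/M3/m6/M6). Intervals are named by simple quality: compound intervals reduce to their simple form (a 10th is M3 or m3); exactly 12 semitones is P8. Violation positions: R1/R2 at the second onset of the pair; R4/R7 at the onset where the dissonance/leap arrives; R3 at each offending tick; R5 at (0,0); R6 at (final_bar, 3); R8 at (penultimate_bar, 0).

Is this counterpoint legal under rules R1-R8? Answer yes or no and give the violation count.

bar 0: v0=G3 v1=G4 (P8)
bar 1: v0=F3 v1=A3 (M3)
bar 2: v0=G3 v1=B3 (M3)
bar 3: v0=A3 v1=G4 (m7)
bar 4: v0=G3 v1=E4 (M6)
bar 5: v0=A3 v1=A4 (P8)
bar 6: v0=G3 v1=B3 (M3)
bar 7: v0=B3 v1=F4 (TT)
bar 8: v0=C4 v1=E4 (M3)
bar 9: v0=B3 v1=B4 (P8)
bar 10: v0=F3 v1=D4 (M6)
bar 11: v0=G3 v1=G4 (P8)
  R7 @ bar1.0: G4->A3 leap 10st
  R4 @ bar3.0: A3/G4 m7 untreated
  R2 @ bar5.0: G3/E4 M6 -> A3/A4 P8 similar
  R7 @ bar6.0: A4->B3 leap 10st
  R4 @ bar7.0: B3/F4 TT untreated
  R7 @ bar7.0: B3->F4 leap 6st
  R7 @ bar10.0: B3->F3 leap 6st
  R2 @ bar11.0: F3/D4 M6 -> G3/G4 P8 similar

No (8 violations)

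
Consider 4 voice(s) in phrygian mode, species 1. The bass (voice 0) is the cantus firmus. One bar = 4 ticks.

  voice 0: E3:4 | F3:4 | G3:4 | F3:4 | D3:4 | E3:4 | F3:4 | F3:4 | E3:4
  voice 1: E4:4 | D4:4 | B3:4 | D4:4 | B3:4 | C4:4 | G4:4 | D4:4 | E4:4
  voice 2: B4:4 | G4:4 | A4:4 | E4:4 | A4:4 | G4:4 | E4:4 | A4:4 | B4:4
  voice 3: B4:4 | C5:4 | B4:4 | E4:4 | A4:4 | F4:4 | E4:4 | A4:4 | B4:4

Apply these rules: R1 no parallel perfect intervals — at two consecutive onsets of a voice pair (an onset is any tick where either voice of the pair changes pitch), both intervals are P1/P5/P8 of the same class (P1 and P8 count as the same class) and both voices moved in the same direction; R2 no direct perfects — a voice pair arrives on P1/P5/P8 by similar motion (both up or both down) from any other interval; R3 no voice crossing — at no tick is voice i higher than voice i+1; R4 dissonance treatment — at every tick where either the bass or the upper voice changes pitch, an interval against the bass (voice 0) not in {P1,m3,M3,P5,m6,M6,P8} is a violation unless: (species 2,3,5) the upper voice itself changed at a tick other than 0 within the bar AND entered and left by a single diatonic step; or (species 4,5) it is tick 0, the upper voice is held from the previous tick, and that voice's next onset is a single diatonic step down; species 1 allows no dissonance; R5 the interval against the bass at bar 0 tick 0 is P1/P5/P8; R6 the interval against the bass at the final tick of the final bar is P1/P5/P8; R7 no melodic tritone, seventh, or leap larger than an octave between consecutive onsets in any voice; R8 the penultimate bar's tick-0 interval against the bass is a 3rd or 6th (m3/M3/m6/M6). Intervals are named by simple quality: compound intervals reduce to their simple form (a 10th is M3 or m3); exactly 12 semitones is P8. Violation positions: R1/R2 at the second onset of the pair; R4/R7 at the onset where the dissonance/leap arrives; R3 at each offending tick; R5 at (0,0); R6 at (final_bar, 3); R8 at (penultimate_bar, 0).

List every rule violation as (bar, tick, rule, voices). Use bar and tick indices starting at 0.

bar 0: v0=E3 v1=E4 v2=B4 v3=B4 downbeat P5
bar 1: v0=F3 v1=D4 v2=G4 v3=C5 downbeat P5
bar 2: v0=G3 v1=B3 v2=A4 v3=B4 downbeat M3
bar 3: v0=F3 v1=D4 v2=E4 v3=E4 downbeat M7
bar 4: v0=D3 v1=B3 v2=A4 v3=A4 downbeat P5
bar 5: v0=E3 v1=C4 v2=G4 v3=F4 downbeat m2
bar 6: v0=F3 v1=G4 v2=E4 v3=E4 downbeat M7
bar 7: v0=F3 v1=D4 v2=A4 v3=A4 downbeat M3
bar 8: v0=E3 v1=E4 v2=B4 v3=B4 downbeat P5
  -> R1 @ bar 1 tick 0 v(0, 3): E3/B4 P5 -> F3/C5 P5 similar
  -> R4 @ bar 1 tick 0 v(0, 2): F3/G4 M2 untreated
  -> R2 @ bar 2 tick 0 v(1, 3): D4/C5 m7 -> B3/B4 P8 similar
  -> R4 @ bar 2 tick 0 v(0, 2): G3/A4 M2 untreated
  -> R2 @ bar 3 tick 0 v(2, 3): A4/B4 M2 -> E4/E4 P1 similar
  -> R4 @ bar 3 tick 0 v(0, 2): F3/E4 M7 untreated
  -> R4 @ bar 3 tick 0 v(0, 3): F3/E4 M7 untreated
  -> R1 @ bar 4 tick 0 v(2, 3): E4/E4 P1 -> A4/A4 P1 similar
  -> R3 @ bar 5 tick 0 v(2, 3): G4 above F4
  -> R4 @ bar 5 tick 0 v(0, 3): E3/F4 m2 untreated
  -> R3 @ bar 5 tick 1 v(2, 3): G4 above F4
  -> R3 @ bar 5 tick 2 v(2, 3): G4 above F4
  -> R3 @ bar 5 tick 3 v(2, 3): G4 above F4
  -> R2 @ bar 6 tick 0 v(2, 3): G4/F4 M2 -> E4/E4 P1 similar
  -> R3 @ bar 6 tick 0 v(1, 2): G4 above E4
  -> R4 @ bar 6 tick 0 v(0, 1): F3/G4 M2 untreated
  -> R4 @ bar 6 tick 0 v(0, 2): F3/E4 M7 untreated
  -> R4 @ bar 6 tick 0 v(0, 3): F3/E4 M7 untreated
  -> R3 @ bar 6 tick 1 v(1, 2): G4 above E4
  -> R3 @ bar 6 tick 2 v(1, 2): G4 above E4
  -> R3 @ bar 6 tick 3 v(1, 2): G4 above E4
  -> R1 @ bar 7 tick 0 v(2, 3): E4/E4 P1 -> A4/A4 P1 similar
  -> R1 @ bar 8 tick 0 v(1, 2): D4/A4 P5 -> E4/B4 P5 similar
  -> R1 @ bar 8 tick 0 v(1, 3): D4/A4 P5 -> E4/B4 P5 similar
  -> R1 @ bar 8 tick 0 v(2, 3): A4/A4 P1 -> B4/B4 P1 similar

(1, 0, R1, (0, 3))
(1, 0, R4, (0, 2))
(2, 0, R2, (1, 3))
(2, 0, R4, (0, 2))
(3, 0, R2, (2, 3))
(3, 0, R4, (0, 2))
(3, 0, R4, (0, 3))
(4, 0, R1, (2, 3))
(5, 0, R3, (2, 3))
(5, 0, R4, (0, 3))
(5, 1, R3, (2, 3))
(5, 2, R3, (2, 3))
(5, 3, R3, (2, 3))
(6, 0, R2, (2, 3))
(6, 0, R3, (1, 2))
(6, 0, R4, (0, 1))
(6, 0, R4, (0, 2))
(6, 0, R4, (0, 3))
(6, 1, R3, (1, 2))
(6, 2, R3, (1, 2))
(6, 3, R3, (1, 2))
(7, 0, R1, (2, 3))
(8, 0, R1, (1, 2))
(8, 0, R1, (1, 3))
(8, 0, R1, (2, 3))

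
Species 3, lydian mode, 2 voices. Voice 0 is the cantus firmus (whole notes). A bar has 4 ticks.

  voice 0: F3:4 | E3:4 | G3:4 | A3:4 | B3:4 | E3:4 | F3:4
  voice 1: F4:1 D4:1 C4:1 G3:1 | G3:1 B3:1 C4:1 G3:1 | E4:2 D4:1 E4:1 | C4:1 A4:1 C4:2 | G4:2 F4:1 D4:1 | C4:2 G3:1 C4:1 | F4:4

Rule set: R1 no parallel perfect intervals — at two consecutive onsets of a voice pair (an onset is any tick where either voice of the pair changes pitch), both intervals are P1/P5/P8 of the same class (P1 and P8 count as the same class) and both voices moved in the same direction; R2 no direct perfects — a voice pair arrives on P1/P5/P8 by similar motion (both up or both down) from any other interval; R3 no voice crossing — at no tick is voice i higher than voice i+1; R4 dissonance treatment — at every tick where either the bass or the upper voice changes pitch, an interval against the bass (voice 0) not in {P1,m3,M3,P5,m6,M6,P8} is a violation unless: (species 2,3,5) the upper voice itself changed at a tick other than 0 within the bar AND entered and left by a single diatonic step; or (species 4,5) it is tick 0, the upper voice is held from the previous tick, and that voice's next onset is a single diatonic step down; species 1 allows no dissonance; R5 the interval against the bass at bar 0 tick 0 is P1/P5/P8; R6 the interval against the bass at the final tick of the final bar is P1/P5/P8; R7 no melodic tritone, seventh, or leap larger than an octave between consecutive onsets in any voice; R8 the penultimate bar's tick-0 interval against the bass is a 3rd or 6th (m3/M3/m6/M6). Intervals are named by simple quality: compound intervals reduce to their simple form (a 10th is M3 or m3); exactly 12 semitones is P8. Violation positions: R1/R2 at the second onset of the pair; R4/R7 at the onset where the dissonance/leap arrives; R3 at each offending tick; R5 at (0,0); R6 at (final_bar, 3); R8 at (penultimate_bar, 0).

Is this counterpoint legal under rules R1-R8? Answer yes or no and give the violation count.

No (3 violations)

bar 0: v0=F3 v1=F4 (P8)
bar 1: v0=E3 v1=G3 (m3)
bar 2: v0=G3 v1=E4 (M6)
bar 3: v0=A3 v1=C4 (m3)
bar 4: v0=B3 v1=G4 (m6)
bar 5: v0=E3 v1=C4 (m6)
bar 6: v0=F3 v1=F4 (P8)
  R4 @ bar0.3: F3/G3 M2 untreated
  R4 @ bar4.2: B3/F4 TT untreated
  R2 @ bar6.0: E3/C4 m6 -> F3/F4 P8 similar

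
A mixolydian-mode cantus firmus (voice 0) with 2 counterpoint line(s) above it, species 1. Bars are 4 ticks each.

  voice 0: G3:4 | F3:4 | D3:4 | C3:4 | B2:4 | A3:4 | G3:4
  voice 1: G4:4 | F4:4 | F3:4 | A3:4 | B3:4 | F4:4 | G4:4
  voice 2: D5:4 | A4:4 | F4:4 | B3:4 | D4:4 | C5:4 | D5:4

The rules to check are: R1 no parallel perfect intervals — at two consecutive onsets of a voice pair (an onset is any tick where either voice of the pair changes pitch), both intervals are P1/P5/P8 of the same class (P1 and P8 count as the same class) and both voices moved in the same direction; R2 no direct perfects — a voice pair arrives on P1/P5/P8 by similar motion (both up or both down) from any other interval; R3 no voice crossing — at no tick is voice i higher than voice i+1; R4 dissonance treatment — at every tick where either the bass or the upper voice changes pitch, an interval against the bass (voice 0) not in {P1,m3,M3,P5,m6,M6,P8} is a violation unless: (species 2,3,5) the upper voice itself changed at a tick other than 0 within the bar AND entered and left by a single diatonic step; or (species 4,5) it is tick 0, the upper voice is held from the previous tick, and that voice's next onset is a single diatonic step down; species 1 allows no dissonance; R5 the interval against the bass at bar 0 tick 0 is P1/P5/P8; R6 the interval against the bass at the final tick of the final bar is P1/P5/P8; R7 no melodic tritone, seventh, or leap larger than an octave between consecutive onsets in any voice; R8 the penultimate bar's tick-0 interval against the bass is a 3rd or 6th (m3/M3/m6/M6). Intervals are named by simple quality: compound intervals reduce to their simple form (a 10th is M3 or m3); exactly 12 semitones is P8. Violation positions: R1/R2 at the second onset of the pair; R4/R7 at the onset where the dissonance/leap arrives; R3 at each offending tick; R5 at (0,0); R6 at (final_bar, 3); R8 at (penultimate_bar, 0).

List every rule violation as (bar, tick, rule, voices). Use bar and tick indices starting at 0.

(1, 0, R1, (0, 1))
(2, 0, R2, (1, 2))
(3, 0, R4, (0, 2))
(3, 0, R7, (2,))
(5, 0, R2, (1, 2))
(5, 0, R7, (0,))
(5, 0, R7, (1,))
(5, 0, R7, (2,))
(6, 0, R1, (1, 2))

bar 0: v0=G3 v1=G4 v2=D5 downbeat P5
bar 1: v0=F3 v1=F4 v2=A4 downbeat M3
bar 2: v0=D3 v1=F3 v2=F4 downbeat m3
bar 3: v0=C3 v1=A3 v2=B3 downbeat M7
bar 4: v0=B2 v1=B3 v2=D4 downbeat m3
bar 5: v0=A3 v1=F4 v2=C5 downbeat m3
bar 6: v0=G3 v1=G4 v2=D5 downbeat P5
  -> R1 @ bar 1 tick 0 v(0, 1): G3/G4 P8 -> F3/F4 P8 similar
  -> R2 @ bar 2 tick 0 v(1, 2): F4/A4 M3 -> F3/F4 P8 similar
  -> R4 @ bar 3 tick 0 v(0, 2): C3/B3 M7 untreated
  -> R7 @ bar 3 tick 0 v(2,): F4->B3 leap 6st
  -> R2 @ bar 5 tick 0 v(1, 2): B3/D4 m3 -> F4/C5 P5 similar
  -> R7 @ bar 5 tick 0 v(0,): B2->A3 leap 10st
  -> R7 @ bar 5 tick 0 v(1,): B3->F4 leap 6st
  -> R7 @ bar 5 tick 0 v(2,): D4->C5 leap 10st
  -> R1 @ bar 6 tick 0 v(1, 2): F4/C5 P5 -> G4/D5 P5 similar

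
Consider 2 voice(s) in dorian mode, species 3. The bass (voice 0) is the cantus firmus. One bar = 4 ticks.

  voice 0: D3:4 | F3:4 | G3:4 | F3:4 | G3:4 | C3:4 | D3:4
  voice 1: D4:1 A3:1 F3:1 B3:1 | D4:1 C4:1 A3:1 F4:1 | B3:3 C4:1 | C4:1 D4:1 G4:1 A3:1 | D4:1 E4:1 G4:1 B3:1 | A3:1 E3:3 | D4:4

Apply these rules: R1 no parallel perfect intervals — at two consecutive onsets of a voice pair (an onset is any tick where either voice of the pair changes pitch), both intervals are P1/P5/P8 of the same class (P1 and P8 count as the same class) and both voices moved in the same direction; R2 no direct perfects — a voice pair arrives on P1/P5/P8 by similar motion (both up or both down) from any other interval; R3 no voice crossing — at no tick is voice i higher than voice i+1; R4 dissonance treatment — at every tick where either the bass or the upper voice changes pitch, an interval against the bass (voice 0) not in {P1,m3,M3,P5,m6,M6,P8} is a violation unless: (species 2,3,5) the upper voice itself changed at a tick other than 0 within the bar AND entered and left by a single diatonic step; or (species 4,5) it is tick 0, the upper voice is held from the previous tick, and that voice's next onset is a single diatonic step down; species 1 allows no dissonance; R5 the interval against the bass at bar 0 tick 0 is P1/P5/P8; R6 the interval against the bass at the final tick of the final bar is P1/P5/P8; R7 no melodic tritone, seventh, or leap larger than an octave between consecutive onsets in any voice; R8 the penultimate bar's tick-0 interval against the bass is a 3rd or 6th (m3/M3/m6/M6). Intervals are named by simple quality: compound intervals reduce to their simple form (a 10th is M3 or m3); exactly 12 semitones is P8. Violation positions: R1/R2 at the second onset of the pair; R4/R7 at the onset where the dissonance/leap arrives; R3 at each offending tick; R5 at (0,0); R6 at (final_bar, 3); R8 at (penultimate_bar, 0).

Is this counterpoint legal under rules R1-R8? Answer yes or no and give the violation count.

No (7 violations)

bar 0: v0=D3 v1=D4 (P8)
bar 1: v0=F3 v1=D4 (M6)
bar 2: v0=G3 v1=B3 (M3)
bar 3: v0=F3 v1=C4 (P5)
bar 4: v0=G3 v1=D4 (P5)
bar 5: v0=C3 v1=A3 (M6)
bar 6: v0=D3 v1=D4 (P8)
  R7 @ bar0.3: F3->B3 leap 6st
  R7 @ bar2.0: F4->B3 leap 6st
  R4 @ bar3.2: F3/G4 M2 untreated
  R7 @ bar3.3: G4->A3 leap 10st
  R2 @ bar4.0: F3/A3 M3 -> G3/D4 P5 similar
  R2 @ bar6.0: C3/E3 M3 -> D3/D4 P8 similar
  R7 @ bar6.0: E3->D4 leap 10st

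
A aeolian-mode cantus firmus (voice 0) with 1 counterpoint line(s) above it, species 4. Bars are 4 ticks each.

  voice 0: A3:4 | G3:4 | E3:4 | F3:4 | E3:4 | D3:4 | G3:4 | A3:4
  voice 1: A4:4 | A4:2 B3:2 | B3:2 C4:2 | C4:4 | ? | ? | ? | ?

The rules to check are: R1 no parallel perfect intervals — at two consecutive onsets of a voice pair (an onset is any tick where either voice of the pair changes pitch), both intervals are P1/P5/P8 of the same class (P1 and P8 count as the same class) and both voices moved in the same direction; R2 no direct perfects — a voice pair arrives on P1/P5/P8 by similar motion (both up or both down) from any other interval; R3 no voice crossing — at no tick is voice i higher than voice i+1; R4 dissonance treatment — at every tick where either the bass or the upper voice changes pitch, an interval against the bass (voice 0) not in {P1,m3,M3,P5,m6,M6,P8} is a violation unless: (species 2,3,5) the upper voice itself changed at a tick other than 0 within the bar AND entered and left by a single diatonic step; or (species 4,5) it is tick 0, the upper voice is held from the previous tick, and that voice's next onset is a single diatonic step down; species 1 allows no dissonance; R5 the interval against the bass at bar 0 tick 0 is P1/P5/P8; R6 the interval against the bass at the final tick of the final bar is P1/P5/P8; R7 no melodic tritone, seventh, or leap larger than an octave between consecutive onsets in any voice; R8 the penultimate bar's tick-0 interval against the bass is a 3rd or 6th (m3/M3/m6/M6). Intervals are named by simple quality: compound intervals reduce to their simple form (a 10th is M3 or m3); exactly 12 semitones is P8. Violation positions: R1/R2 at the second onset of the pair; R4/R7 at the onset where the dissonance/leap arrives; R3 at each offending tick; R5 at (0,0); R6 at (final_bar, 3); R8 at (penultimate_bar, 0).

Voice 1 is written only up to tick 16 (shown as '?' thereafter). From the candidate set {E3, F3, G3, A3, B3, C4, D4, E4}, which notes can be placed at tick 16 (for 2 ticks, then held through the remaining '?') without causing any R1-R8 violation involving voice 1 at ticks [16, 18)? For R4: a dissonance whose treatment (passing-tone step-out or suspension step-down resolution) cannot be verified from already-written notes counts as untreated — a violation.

{C4, E4, G3}

E3: violates R2
F3: violates R4
G3: legal
A3: violates R4
B3: violates R1
C4: legal
D4: violates R4
E4: legal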